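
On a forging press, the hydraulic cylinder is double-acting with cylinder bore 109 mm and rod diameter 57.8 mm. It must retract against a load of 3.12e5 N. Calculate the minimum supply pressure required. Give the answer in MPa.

Rod-side annular area A_ann = π/4 × (109² − 57.8²) = 6707 mm^2
Retraction: pressure acts on the annular area.
P = F / A = 3.12e5 N / A

P ≈ 46.5 MPa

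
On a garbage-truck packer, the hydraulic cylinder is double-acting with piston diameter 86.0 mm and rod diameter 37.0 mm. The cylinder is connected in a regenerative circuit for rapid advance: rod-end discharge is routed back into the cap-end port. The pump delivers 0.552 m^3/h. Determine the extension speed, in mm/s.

v ≈ 143 mm/s

In regeneration the rod-end outflow joins the pump flow into the cap end, so the net volume the pump must supply per unit advance equals the rod cross-section area.
Rod cross-section A_rod = π/4 × (37.0 mm)² = 1075 mm^2
v = Q_pump / A_rod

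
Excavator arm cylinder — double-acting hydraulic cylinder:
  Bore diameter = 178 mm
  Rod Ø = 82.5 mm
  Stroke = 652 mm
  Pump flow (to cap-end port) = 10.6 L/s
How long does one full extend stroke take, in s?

Cap-side area A_cap = π/4 × (178 mm)² = 24880 mm^2
Swept volume V = A × L; t = V / Q = A·L / Q

t ≈ 1.53 s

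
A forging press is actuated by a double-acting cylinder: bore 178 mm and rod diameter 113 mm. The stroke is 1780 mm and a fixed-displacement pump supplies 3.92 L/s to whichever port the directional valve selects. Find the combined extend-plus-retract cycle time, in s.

t ≈ 18.0 s

Cap-side area A_cap = π/4 × (178 mm)² = 24880 mm^2
Rod-side annular area A_ann = π/4 × (178² − 113²) = 14860 mm^2
t_ext = A_cap·L/Q = 11.30 s
t_ret = A_ann·L/Q = 6.746 s
t_cycle = t_ext + t_ret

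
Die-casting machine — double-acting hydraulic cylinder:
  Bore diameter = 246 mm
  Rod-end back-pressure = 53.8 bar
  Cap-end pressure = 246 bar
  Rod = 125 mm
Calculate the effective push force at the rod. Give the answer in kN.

F ≈ 980 kN

Cap-side area A_cap = π/4 × (246 mm)² = 47530 mm^2
Rod-side annular area A_ann = π/4 × (246² − 125²) = 35260 mm^2
Net thrust = P_cap·A_cap − P_rod·A_ann = 1169 kN − 189.7 kN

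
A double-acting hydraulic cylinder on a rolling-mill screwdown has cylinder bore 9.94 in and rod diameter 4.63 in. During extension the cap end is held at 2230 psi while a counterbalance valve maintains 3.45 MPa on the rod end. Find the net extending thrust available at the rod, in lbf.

Cap-side area A_cap = π/4 × (9.94 in)² = 77.60 in^2
Rod-side annular area A_ann = π/4 × (9.94² − 4.63²) = 60.76 in^2
Net thrust = P_cap·A_cap − P_rod·A_ann = 1.730e5 lbf − 30400 lbf

F ≈ 1.43e5 lbf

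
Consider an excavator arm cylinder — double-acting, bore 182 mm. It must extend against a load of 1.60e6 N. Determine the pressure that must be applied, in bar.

Cap-side area A_cap = π/4 × (182 mm)² = 26020 mm^2
P = F / A = 1.60e6 N / A

P ≈ 615 bar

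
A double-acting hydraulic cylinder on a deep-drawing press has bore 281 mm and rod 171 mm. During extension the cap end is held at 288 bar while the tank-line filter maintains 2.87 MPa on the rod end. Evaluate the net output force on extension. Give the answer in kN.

F ≈ 1670 kN

Cap-side area A_cap = π/4 × (281 mm)² = 62020 mm^2
Rod-side annular area A_ann = π/4 × (281² − 171²) = 39050 mm^2
Net thrust = P_cap·A_cap − P_rod·A_ann = 1786 kN − 112.1 kN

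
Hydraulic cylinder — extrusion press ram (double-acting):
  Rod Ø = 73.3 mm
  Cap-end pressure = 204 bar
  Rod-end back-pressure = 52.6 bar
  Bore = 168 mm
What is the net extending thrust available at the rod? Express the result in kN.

F ≈ 358 kN

Cap-side area A_cap = π/4 × (168 mm)² = 22170 mm^2
Rod-side annular area A_ann = π/4 × (168² − 73.3²) = 17950 mm^2
Net thrust = P_cap·A_cap − P_rod·A_ann = 452.2 kN − 94.40 kN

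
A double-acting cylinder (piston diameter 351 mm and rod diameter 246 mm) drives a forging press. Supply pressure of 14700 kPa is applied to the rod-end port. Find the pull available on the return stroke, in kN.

F ≈ 724 kN

Rod-side annular area A_ann = π/4 × (351² − 246²) = 49230 mm^2
On retraction the pressure acts on the annular area (bore minus rod).
F = P × A_ann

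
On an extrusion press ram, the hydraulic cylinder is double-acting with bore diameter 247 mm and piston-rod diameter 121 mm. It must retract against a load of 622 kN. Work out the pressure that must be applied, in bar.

P ≈ 171 bar

Rod-side annular area A_ann = π/4 × (247² − 121²) = 36420 mm^2
Retraction: pressure acts on the annular area.
P = F / A = 622 kN / A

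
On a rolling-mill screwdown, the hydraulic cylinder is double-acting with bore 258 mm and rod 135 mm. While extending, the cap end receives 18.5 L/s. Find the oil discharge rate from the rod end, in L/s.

Q_out ≈ 13.4 L/s

Cap-side area A_cap = π/4 × (258 mm)² = 52280 mm^2
Rod-side annular area A_ann = π/4 × (258² − 135²) = 37970 mm^2
Piston speed v = Q_in/A_cap; rod-end outflow Q_out = v × A_ann = Q_in × A_ann/A_cap.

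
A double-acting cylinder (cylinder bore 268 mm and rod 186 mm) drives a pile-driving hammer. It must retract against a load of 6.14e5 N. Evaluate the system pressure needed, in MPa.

P ≈ 21.0 MPa

Rod-side annular area A_ann = π/4 × (268² − 186²) = 29240 mm^2
Retraction: pressure acts on the annular area.
P = F / A = 6.14e5 N / A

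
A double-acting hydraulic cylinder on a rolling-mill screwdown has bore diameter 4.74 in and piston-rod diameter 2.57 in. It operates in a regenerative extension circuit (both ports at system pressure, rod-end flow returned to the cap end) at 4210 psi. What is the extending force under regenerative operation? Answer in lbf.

With equal pressure on both faces, forces on the annular region cancel; the net push is pressure × rod cross-section.
Rod cross-section A_rod = π/4 × (2.57 in)² = 5.187 in^2
F = P × A_rod

F ≈ 21800 lbf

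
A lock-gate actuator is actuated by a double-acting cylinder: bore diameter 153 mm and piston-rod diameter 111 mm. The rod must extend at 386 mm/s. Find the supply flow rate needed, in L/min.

Cap-side area A_cap = π/4 × (153 mm)² = 18390 mm^2
Q = A × v

Q ≈ 426 L/min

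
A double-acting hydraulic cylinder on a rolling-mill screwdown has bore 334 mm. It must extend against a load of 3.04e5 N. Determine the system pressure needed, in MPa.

P ≈ 3.47 MPa

Cap-side area A_cap = π/4 × (334 mm)² = 87620 mm^2
P = F / A = 3.04e5 N / A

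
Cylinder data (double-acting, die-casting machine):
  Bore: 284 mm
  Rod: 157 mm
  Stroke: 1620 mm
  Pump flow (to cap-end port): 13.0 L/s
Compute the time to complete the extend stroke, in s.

t ≈ 7.89 s

Cap-side area A_cap = π/4 × (284 mm)² = 63350 mm^2
Swept volume V = A × L; t = V / Q = A·L / Q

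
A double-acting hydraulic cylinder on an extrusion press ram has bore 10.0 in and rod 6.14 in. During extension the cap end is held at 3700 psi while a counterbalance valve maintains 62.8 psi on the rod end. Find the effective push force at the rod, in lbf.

Cap-side area A_cap = π/4 × (10.0 in)² = 78.54 in^2
Rod-side annular area A_ann = π/4 × (10.0² − 6.14²) = 48.93 in^2
Net thrust = P_cap·A_cap − P_rod·A_ann = 2.906e5 lbf − 3073 lbf

F ≈ 2.88e5 lbf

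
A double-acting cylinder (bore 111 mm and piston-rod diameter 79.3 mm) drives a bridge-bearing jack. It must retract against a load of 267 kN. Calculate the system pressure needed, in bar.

Rod-side annular area A_ann = π/4 × (111² − 79.3²) = 4738 mm^2
Retraction: pressure acts on the annular area.
P = F / A = 267 kN / A

P ≈ 564 bar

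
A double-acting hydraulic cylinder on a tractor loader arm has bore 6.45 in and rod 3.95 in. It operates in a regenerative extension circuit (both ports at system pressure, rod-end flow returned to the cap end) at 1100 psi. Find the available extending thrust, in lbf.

With equal pressure on both faces, forces on the annular region cancel; the net push is pressure × rod cross-section.
Rod cross-section A_rod = π/4 × (3.95 in)² = 12.25 in^2
F = P × A_rod

F ≈ 13500 lbf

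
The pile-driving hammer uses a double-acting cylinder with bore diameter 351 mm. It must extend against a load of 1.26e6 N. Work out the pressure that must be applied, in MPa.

P ≈ 13.0 MPa

Cap-side area A_cap = π/4 × (351 mm)² = 96760 mm^2
P = F / A = 1.26e6 N / A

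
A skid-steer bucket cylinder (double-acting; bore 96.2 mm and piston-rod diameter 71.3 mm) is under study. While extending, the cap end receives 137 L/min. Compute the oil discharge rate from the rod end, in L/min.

Q_out ≈ 61.7 L/min

Cap-side area A_cap = π/4 × (96.2 mm)² = 7268 mm^2
Rod-side annular area A_ann = π/4 × (96.2² − 71.3²) = 3276 mm^2
Piston speed v = Q_in/A_cap; rod-end outflow Q_out = v × A_ann = Q_in × A_ann/A_cap.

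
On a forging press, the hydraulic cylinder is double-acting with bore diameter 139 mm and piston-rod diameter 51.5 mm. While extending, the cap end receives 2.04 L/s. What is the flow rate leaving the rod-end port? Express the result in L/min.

Q_out ≈ 106 L/min

Cap-side area A_cap = π/4 × (139 mm)² = 15170 mm^2
Rod-side annular area A_ann = π/4 × (139² − 51.5²) = 13090 mm^2
Piston speed v = Q_in/A_cap; rod-end outflow Q_out = v × A_ann = Q_in × A_ann/A_cap.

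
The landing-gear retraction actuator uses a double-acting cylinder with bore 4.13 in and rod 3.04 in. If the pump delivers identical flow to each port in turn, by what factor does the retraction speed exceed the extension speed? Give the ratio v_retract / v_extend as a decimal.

Cap-side area A_cap = π/4 × (4.13 in)² = 13.40 in^2
Rod-side annular area A_ann = π/4 × (4.13² − 3.04²) = 6.138 in^2
For equal Q, v ∝ 1/A, so v_ret/v_ext = A_cap/A_ann.

v_ret/v_ext ≈ 2.18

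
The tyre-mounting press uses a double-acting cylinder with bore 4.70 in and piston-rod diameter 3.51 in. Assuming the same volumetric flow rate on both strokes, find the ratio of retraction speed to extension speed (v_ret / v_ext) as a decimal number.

Cap-side area A_cap = π/4 × (4.70 in)² = 17.35 in^2
Rod-side annular area A_ann = π/4 × (4.70² − 3.51²) = 7.673 in^2
For equal Q, v ∝ 1/A, so v_ret/v_ext = A_cap/A_ann.

v_ret/v_ext ≈ 2.26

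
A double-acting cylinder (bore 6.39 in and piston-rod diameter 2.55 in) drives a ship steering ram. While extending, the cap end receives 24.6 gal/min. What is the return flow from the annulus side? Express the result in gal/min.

Cap-side area A_cap = π/4 × (6.39 in)² = 32.07 in^2
Rod-side annular area A_ann = π/4 × (6.39² − 2.55²) = 26.96 in^2
Piston speed v = Q_in/A_cap; rod-end outflow Q_out = v × A_ann = Q_in × A_ann/A_cap.

Q_out ≈ 20.7 gal/min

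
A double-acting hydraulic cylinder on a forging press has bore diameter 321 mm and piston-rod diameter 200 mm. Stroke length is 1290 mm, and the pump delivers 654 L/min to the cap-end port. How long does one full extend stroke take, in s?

Cap-side area A_cap = π/4 × (321 mm)² = 80930 mm^2
Swept volume V = A × L; t = V / Q = A·L / Q

t ≈ 9.58 s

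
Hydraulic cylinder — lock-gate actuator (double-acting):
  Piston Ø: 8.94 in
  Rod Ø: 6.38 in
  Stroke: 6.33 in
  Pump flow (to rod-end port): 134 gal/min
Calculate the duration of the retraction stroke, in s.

Rod-side annular area A_ann = π/4 × (8.94² − 6.38²) = 30.80 in^2
Swept volume V = A × L; t = V / Q = A·L / Q

t ≈ 0.378 s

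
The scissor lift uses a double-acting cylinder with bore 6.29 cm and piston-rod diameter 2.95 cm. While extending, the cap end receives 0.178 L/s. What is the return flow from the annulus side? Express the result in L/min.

Cap-side area A_cap = π/4 × (6.29 cm)² = 31.07 cm^2
Rod-side annular area A_ann = π/4 × (6.29² − 2.95²) = 24.24 cm^2
Piston speed v = Q_in/A_cap; rod-end outflow Q_out = v × A_ann = Q_in × A_ann/A_cap.

Q_out ≈ 8.33 L/min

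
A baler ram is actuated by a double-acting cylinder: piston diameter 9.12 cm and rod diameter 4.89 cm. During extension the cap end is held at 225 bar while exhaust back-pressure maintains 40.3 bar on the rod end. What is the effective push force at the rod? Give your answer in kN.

F ≈ 128 kN

Cap-side area A_cap = π/4 × (9.12 cm)² = 65.33 cm^2
Rod-side annular area A_ann = π/4 × (9.12² − 4.89²) = 46.54 cm^2
Net thrust = P_cap·A_cap − P_rod·A_ann = 147.0 kN − 18.76 kN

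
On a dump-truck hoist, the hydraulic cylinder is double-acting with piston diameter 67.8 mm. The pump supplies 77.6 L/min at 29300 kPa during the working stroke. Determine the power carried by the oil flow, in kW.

Hydraulic power = P × Q

W ≈ 37.9 kW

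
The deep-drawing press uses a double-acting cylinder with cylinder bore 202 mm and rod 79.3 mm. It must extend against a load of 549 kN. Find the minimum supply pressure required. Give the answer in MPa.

P ≈ 17.1 MPa

Cap-side area A_cap = π/4 × (202 mm)² = 32050 mm^2
P = F / A = 549 kN / A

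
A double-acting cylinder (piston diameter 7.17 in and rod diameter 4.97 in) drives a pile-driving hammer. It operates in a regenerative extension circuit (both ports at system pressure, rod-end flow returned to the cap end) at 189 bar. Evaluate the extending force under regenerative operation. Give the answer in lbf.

F ≈ 53200 lbf

With equal pressure on both faces, forces on the annular region cancel; the net push is pressure × rod cross-section.
Rod cross-section A_rod = π/4 × (4.97 in)² = 19.40 in^2
F = P × A_rod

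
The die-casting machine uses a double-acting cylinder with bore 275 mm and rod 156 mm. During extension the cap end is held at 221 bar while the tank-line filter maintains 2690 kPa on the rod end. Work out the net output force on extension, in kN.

F ≈ 1200 kN

Cap-side area A_cap = π/4 × (275 mm)² = 59400 mm^2
Rod-side annular area A_ann = π/4 × (275² − 156²) = 40280 mm^2
Net thrust = P_cap·A_cap − P_rod·A_ann = 1313 kN − 108.4 kN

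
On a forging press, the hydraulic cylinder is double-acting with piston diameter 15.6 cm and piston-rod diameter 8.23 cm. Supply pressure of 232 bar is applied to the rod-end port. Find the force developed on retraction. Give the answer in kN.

F ≈ 320 kN

Rod-side annular area A_ann = π/4 × (15.6² − 8.23²) = 137.9 cm^2
On retraction the pressure acts on the annular area (bore minus rod).
F = P × A_ann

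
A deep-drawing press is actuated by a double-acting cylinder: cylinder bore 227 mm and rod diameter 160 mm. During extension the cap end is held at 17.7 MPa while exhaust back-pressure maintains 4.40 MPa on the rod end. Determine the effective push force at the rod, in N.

F ≈ 6.27e5 N

Cap-side area A_cap = π/4 × (227 mm)² = 40470 mm^2
Rod-side annular area A_ann = π/4 × (227² − 160²) = 20360 mm^2
Net thrust = P_cap·A_cap − P_rod·A_ann = 7.163e5 N − 89600 N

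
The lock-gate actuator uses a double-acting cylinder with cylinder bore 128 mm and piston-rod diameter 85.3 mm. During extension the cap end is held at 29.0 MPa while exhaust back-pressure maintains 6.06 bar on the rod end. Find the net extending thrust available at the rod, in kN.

F ≈ 369 kN

Cap-side area A_cap = π/4 × (128 mm)² = 12870 mm^2
Rod-side annular area A_ann = π/4 × (128² − 85.3²) = 7153 mm^2
Net thrust = P_cap·A_cap − P_rod·A_ann = 373.2 kN − 4.335 kN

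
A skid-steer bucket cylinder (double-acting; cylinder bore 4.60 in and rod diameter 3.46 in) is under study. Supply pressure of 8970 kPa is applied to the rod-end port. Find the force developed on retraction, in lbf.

F ≈ 9390 lbf

Rod-side annular area A_ann = π/4 × (4.60² − 3.46²) = 7.217 in^2
On retraction the pressure acts on the annular area (bore minus rod).
F = P × A_ann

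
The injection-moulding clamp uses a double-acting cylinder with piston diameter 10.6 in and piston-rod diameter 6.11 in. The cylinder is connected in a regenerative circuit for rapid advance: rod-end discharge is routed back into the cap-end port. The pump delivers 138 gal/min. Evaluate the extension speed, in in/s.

In regeneration the rod-end outflow joins the pump flow into the cap end, so the net volume the pump must supply per unit advance equals the rod cross-section area.
Rod cross-section A_rod = π/4 × (6.11 in)² = 29.32 in^2
v = Q_pump / A_rod

v ≈ 18.1 in/s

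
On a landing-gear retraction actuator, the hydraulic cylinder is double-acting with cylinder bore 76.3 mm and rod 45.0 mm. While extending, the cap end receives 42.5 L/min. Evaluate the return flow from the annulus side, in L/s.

Cap-side area A_cap = π/4 × (76.3 mm)² = 4572 mm^2
Rod-side annular area A_ann = π/4 × (76.3² − 45.0²) = 2982 mm^2
Piston speed v = Q_in/A_cap; rod-end outflow Q_out = v × A_ann = Q_in × A_ann/A_cap.

Q_out ≈ 0.462 L/s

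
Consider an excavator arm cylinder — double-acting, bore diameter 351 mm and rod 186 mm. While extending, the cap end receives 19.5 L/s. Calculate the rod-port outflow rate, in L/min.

Cap-side area A_cap = π/4 × (351 mm)² = 96760 mm^2
Rod-side annular area A_ann = π/4 × (351² − 186²) = 69590 mm^2
Piston speed v = Q_in/A_cap; rod-end outflow Q_out = v × A_ann = Q_in × A_ann/A_cap.

Q_out ≈ 841 L/min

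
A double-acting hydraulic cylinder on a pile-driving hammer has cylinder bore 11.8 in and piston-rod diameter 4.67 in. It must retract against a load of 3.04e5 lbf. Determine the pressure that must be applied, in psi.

Rod-side annular area A_ann = π/4 × (11.8² − 4.67²) = 92.23 in^2
Retraction: pressure acts on the annular area.
P = F / A = 3.04e5 lbf / A

P ≈ 3300 psi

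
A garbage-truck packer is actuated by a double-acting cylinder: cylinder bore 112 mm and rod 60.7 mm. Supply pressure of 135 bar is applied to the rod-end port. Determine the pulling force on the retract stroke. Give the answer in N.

Rod-side annular area A_ann = π/4 × (112² − 60.7²) = 6958 mm^2
On retraction the pressure acts on the annular area (bore minus rod).
F = P × A_ann

F ≈ 93900 N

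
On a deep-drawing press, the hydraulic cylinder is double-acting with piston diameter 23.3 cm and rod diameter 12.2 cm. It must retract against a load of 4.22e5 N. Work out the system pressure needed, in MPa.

Rod-side annular area A_ann = π/4 × (23.3² − 12.2²) = 309.5 cm^2
Retraction: pressure acts on the annular area.
P = F / A = 4.22e5 N / A

P ≈ 13.6 MPa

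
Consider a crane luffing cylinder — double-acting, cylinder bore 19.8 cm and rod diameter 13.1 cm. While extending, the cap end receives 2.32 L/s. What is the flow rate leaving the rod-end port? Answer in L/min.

Cap-side area A_cap = π/4 × (19.8 cm)² = 307.9 cm^2
Rod-side annular area A_ann = π/4 × (19.8² − 13.1²) = 173.1 cm^2
Piston speed v = Q_in/A_cap; rod-end outflow Q_out = v × A_ann = Q_in × A_ann/A_cap.

Q_out ≈ 78.3 L/min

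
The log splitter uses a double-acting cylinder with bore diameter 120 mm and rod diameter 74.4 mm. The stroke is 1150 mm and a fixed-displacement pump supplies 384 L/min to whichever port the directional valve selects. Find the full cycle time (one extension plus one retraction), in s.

Cap-side area A_cap = π/4 × (120 mm)² = 11310 mm^2
Rod-side annular area A_ann = π/4 × (120² − 74.4²) = 6962 mm^2
t_ext = A_cap·L/Q = 2.032 s
t_ret = A_ann·L/Q = 1.251 s
t_cycle = t_ext + t_ret

t ≈ 3.28 s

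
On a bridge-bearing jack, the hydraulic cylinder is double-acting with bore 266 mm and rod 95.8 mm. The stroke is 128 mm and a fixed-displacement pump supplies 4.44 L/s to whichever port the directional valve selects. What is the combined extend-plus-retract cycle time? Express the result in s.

t ≈ 3.00 s

Cap-side area A_cap = π/4 × (266 mm)² = 55570 mm^2
Rod-side annular area A_ann = π/4 × (266² − 95.8²) = 48360 mm^2
t_ext = A_cap·L/Q = 1.602 s
t_ret = A_ann·L/Q = 1.394 s
t_cycle = t_ext + t_ret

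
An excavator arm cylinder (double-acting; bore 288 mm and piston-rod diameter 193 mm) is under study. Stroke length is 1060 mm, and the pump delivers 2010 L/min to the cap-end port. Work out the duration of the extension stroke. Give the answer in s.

t ≈ 2.06 s

Cap-side area A_cap = π/4 × (288 mm)² = 65140 mm^2
Swept volume V = A × L; t = V / Q = A·L / Q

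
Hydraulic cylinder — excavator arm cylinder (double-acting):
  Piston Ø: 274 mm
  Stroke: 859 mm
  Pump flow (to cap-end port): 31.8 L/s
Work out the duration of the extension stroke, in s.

t ≈ 1.59 s

Cap-side area A_cap = π/4 × (274 mm)² = 58960 mm^2
Swept volume V = A × L; t = V / Q = A·L / Q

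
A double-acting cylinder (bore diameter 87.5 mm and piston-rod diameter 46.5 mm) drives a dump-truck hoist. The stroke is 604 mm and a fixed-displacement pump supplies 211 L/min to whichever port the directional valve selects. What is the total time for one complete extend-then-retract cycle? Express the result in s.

Cap-side area A_cap = π/4 × (87.5 mm)² = 6013 mm^2
Rod-side annular area A_ann = π/4 × (87.5² − 46.5²) = 4315 mm^2
t_ext = A_cap·L/Q = 1.033 s
t_ret = A_ann·L/Q = 0.7411 s
t_cycle = t_ext + t_ret

t ≈ 1.77 s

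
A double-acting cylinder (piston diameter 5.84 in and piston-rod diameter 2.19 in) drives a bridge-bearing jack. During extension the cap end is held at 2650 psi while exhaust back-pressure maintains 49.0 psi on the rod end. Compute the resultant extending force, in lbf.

F ≈ 69900 lbf

Cap-side area A_cap = π/4 × (5.84 in)² = 26.79 in^2
Rod-side annular area A_ann = π/4 × (5.84² − 2.19²) = 23.02 in^2
Net thrust = P_cap·A_cap − P_rod·A_ann = 70980 lbf − 1128 lbf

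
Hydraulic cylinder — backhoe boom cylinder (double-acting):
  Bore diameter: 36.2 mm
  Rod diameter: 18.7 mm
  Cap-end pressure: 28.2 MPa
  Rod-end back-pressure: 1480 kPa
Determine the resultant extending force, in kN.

Cap-side area A_cap = π/4 × (36.2 mm)² = 1029 mm^2
Rod-side annular area A_ann = π/4 × (36.2² − 18.7²) = 754.6 mm^2
Net thrust = P_cap·A_cap − P_rod·A_ann = 29.02 kN − 1.117 kN

F ≈ 27.9 kN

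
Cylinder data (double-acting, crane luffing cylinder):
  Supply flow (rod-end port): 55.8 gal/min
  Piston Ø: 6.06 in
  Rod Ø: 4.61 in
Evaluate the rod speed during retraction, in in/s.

v ≈ 17.7 in/s

Rod-side annular area A_ann = π/4 × (6.06² − 4.61²) = 12.15 in^2
Flow into the rod-end port fills the annular volume.
v = Q / A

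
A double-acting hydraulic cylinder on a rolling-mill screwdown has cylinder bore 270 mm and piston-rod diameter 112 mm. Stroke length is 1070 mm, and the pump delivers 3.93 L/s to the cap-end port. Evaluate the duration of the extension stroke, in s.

Cap-side area A_cap = π/4 × (270 mm)² = 57260 mm^2
Swept volume V = A × L; t = V / Q = A·L / Q

t ≈ 15.6 s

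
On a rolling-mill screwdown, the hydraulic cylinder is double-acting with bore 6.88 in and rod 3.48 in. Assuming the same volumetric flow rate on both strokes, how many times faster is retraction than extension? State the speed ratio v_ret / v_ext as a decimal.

Cap-side area A_cap = π/4 × (6.88 in)² = 37.18 in^2
Rod-side annular area A_ann = π/4 × (6.88² − 3.48²) = 27.66 in^2
For equal Q, v ∝ 1/A, so v_ret/v_ext = A_cap/A_ann.

v_ret/v_ext ≈ 1.34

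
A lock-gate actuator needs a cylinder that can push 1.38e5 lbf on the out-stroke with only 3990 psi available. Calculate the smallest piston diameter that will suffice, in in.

D ≈ 6.64 in

Extension force acts on the full piston face: F = P × (π/4)D².
D = √(4F / (πP)) = √(4 × 1.38e5 lbf / (π × 3990 psi))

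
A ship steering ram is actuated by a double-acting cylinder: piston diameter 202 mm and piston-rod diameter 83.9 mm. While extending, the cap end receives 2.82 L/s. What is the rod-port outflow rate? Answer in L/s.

Cap-side area A_cap = π/4 × (202 mm)² = 32050 mm^2
Rod-side annular area A_ann = π/4 × (202² − 83.9²) = 26520 mm^2
Piston speed v = Q_in/A_cap; rod-end outflow Q_out = v × A_ann = Q_in × A_ann/A_cap.

Q_out ≈ 2.33 L/s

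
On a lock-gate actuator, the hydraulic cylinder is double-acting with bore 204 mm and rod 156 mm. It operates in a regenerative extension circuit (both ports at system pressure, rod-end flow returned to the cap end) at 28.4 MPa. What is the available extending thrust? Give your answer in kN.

F ≈ 543 kN

With equal pressure on both faces, forces on the annular region cancel; the net push is pressure × rod cross-section.
Rod cross-section A_rod = π/4 × (156 mm)² = 19110 mm^2
F = P × A_rod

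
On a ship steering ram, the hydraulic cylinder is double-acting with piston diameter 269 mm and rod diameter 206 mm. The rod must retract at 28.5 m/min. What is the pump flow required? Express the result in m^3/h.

Rod-side annular area A_ann = π/4 × (269² − 206²) = 23500 mm^2
Q = A × v

Q ≈ 40.2 m^3/h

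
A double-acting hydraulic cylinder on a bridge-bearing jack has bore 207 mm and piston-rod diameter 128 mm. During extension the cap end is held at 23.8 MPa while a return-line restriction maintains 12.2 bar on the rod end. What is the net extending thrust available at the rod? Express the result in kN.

Cap-side area A_cap = π/4 × (207 mm)² = 33650 mm^2
Rod-side annular area A_ann = π/4 × (207² − 128²) = 20790 mm^2
Net thrust = P_cap·A_cap − P_rod·A_ann = 801.0 kN − 25.36 kN

F ≈ 776 kN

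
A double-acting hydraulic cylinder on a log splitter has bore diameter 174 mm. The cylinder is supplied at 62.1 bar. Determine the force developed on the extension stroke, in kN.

Cap-side area A_cap = π/4 × (174 mm)² = 23780 mm^2
F = P × A_cap = 62.1 bar × A_cap

F ≈ 148 kN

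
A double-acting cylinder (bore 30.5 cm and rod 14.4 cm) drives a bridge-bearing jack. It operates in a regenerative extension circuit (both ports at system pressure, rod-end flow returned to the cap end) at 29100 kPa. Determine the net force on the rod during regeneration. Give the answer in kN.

With equal pressure on both faces, forces on the annular region cancel; the net push is pressure × rod cross-section.
Rod cross-section A_rod = π/4 × (14.4 cm)² = 162.9 cm^2
F = P × A_rod

F ≈ 474 kN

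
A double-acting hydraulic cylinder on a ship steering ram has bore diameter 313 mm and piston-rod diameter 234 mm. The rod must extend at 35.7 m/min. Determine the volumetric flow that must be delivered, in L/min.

Q ≈ 2750 L/min

Cap-side area A_cap = π/4 × (313 mm)² = 76940 mm^2
Q = A × v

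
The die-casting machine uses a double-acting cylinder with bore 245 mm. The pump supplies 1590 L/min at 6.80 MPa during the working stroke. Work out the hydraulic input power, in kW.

W ≈ 180 kW

Hydraulic power = P × Q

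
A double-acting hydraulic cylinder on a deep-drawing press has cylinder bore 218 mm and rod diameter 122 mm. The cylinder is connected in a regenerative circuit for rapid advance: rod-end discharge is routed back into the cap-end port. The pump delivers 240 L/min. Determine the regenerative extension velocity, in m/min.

In regeneration the rod-end outflow joins the pump flow into the cap end, so the net volume the pump must supply per unit advance equals the rod cross-section area.
Rod cross-section A_rod = π/4 × (122 mm)² = 11690 mm^2
v = Q_pump / A_rod

v ≈ 20.5 m/min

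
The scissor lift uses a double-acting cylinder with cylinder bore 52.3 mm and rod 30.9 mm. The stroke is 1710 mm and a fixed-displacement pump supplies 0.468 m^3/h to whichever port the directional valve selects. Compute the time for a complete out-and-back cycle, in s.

Cap-side area A_cap = π/4 × (52.3 mm)² = 2148 mm^2
Rod-side annular area A_ann = π/4 × (52.3² − 30.9²) = 1398 mm^2
t_ext = A_cap·L/Q = 28.26 s
t_ret = A_ann·L/Q = 18.39 s
t_cycle = t_ext + t_ret

t ≈ 46.7 s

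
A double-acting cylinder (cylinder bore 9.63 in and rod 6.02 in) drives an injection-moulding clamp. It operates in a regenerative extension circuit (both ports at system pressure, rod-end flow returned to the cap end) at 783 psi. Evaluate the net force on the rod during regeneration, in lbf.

With equal pressure on both faces, forces on the annular region cancel; the net push is pressure × rod cross-section.
Rod cross-section A_rod = π/4 × (6.02 in)² = 28.46 in^2
F = P × A_rod

F ≈ 22300 lbf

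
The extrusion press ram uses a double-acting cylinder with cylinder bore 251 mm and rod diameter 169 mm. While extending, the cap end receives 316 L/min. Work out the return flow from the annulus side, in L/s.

Q_out ≈ 2.88 L/s

Cap-side area A_cap = π/4 × (251 mm)² = 49480 mm^2
Rod-side annular area A_ann = π/4 × (251² − 169²) = 27050 mm^2
Piston speed v = Q_in/A_cap; rod-end outflow Q_out = v × A_ann = Q_in × A_ann/A_cap.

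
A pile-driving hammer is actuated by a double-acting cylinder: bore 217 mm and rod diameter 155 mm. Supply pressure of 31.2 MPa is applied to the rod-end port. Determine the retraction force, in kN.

Rod-side annular area A_ann = π/4 × (217² − 155²) = 18110 mm^2
On retraction the pressure acts on the annular area (bore minus rod).
F = P × A_ann

F ≈ 565 kN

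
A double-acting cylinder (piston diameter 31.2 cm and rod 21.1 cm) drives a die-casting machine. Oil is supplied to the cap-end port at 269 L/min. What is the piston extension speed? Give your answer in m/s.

Cap-side area A_cap = π/4 × (31.2 cm)² = 764.5 cm^2
v = Q / A

v ≈ 0.0586 m/s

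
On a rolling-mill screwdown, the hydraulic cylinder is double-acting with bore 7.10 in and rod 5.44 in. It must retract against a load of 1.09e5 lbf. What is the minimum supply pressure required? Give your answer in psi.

P ≈ 6670 psi

Rod-side annular area A_ann = π/4 × (7.10² − 5.44²) = 16.35 in^2
Retraction: pressure acts on the annular area.
P = F / A = 1.09e5 lbf / A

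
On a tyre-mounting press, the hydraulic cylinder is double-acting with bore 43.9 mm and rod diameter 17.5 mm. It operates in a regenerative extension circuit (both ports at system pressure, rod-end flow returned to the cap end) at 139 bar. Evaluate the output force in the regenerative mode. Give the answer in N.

With equal pressure on both faces, forces on the annular region cancel; the net push is pressure × rod cross-section.
Rod cross-section A_rod = π/4 × (17.5 mm)² = 240.5 mm^2
F = P × A_rod

F ≈ 3340 N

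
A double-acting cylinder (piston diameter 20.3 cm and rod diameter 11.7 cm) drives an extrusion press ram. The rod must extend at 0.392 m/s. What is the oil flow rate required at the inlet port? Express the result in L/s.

Q ≈ 12.7 L/s

Cap-side area A_cap = π/4 × (20.3 cm)² = 323.7 cm^2
Q = A × v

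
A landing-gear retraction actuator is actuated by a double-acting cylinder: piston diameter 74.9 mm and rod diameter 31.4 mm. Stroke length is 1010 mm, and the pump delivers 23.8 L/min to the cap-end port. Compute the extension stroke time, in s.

Cap-side area A_cap = π/4 × (74.9 mm)² = 4406 mm^2
Swept volume V = A × L; t = V / Q = A·L / Q

t ≈ 11.2 s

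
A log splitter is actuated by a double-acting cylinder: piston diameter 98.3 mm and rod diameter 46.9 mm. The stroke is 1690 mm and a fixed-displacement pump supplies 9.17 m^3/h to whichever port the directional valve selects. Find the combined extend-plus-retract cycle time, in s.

Cap-side area A_cap = π/4 × (98.3 mm)² = 7589 mm^2
Rod-side annular area A_ann = π/4 × (98.3² − 46.9²) = 5862 mm^2
t_ext = A_cap·L/Q = 5.035 s
t_ret = A_ann·L/Q = 3.889 s
t_cycle = t_ext + t_ret

t ≈ 8.92 s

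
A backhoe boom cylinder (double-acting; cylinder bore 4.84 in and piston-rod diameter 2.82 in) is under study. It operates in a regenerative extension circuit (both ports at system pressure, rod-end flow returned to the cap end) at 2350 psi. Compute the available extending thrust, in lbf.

With equal pressure on both faces, forces on the annular region cancel; the net push is pressure × rod cross-section.
Rod cross-section A_rod = π/4 × (2.82 in)² = 6.246 in^2
F = P × A_rod

F ≈ 14700 lbf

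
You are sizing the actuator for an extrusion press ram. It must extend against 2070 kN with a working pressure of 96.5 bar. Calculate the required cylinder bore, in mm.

Extension force acts on the full piston face: F = P × (π/4)D².
D = √(4F / (πP)) = √(4 × 2070 kN / (π × 96.5 bar))

D ≈ 523 mm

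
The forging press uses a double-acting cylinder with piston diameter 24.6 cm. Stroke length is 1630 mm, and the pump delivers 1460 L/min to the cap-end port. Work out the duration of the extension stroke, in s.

Cap-side area A_cap = π/4 × (24.6 cm)² = 475.3 cm^2
Swept volume V = A × L; t = V / Q = A·L / Q

t ≈ 3.18 s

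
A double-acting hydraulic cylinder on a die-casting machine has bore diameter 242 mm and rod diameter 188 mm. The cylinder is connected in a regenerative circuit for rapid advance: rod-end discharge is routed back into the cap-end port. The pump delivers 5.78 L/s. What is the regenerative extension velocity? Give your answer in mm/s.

In regeneration the rod-end outflow joins the pump flow into the cap end, so the net volume the pump must supply per unit advance equals the rod cross-section area.
Rod cross-section A_rod = π/4 × (188 mm)² = 27760 mm^2
v = Q_pump / A_rod

v ≈ 208 mm/s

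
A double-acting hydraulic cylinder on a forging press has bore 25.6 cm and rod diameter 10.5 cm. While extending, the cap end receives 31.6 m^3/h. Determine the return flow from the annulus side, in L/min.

Q_out ≈ 438 L/min

Cap-side area A_cap = π/4 × (25.6 cm)² = 514.7 cm^2
Rod-side annular area A_ann = π/4 × (25.6² − 10.5²) = 428.1 cm^2
Piston speed v = Q_in/A_cap; rod-end outflow Q_out = v × A_ann = Q_in × A_ann/A_cap.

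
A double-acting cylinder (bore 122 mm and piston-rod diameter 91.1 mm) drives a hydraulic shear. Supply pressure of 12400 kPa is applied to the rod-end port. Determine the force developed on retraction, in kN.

Rod-side annular area A_ann = π/4 × (122² − 91.1²) = 5172 mm^2
On retraction the pressure acts on the annular area (bore minus rod).
F = P × A_ann

F ≈ 64.1 kN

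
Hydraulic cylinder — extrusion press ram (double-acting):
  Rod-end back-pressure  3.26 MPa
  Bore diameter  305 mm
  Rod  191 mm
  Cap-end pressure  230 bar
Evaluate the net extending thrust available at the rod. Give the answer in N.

Cap-side area A_cap = π/4 × (305 mm)² = 73060 mm^2
Rod-side annular area A_ann = π/4 × (305² − 191²) = 44410 mm^2
Net thrust = P_cap·A_cap − P_rod·A_ann = 1.680e6 N − 1.448e5 N

F ≈ 1.54e6 N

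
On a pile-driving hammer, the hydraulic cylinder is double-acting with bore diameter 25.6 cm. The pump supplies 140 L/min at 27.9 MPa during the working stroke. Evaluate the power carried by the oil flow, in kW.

W ≈ 65.1 kW

Hydraulic power = P × Q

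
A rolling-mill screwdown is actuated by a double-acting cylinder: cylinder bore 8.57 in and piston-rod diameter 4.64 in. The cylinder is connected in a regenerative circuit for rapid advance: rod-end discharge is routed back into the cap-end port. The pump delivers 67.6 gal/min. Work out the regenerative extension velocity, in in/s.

In regeneration the rod-end outflow joins the pump flow into the cap end, so the net volume the pump must supply per unit advance equals the rod cross-section area.
Rod cross-section A_rod = π/4 × (4.64 in)² = 16.91 in^2
v = Q_pump / A_rod

v ≈ 15.4 in/s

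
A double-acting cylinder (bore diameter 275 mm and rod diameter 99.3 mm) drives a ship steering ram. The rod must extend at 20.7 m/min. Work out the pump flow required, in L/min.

Q ≈ 1230 L/min

Cap-side area A_cap = π/4 × (275 mm)² = 59400 mm^2
Q = A × v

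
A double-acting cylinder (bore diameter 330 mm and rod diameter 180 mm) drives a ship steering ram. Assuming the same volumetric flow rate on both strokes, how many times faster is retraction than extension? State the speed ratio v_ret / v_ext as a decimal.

Cap-side area A_cap = π/4 × (330 mm)² = 85530 mm^2
Rod-side annular area A_ann = π/4 × (330² − 180²) = 60080 mm^2
For equal Q, v ∝ 1/A, so v_ret/v_ext = A_cap/A_ann.

v_ret/v_ext ≈ 1.42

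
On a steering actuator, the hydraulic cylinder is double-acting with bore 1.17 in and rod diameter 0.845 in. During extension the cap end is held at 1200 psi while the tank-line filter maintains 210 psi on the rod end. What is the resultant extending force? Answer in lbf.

Cap-side area A_cap = π/4 × (1.17 in)² = 1.075 in^2
Rod-side annular area A_ann = π/4 × (1.17² − 0.845²) = 0.5143 in^2
Net thrust = P_cap·A_cap − P_rod·A_ann = 1290 lbf − 108.0 lbf

F ≈ 1180 lbf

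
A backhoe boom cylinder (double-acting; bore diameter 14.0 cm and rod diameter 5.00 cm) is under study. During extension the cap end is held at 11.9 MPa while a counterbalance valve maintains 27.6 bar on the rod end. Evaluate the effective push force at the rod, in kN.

F ≈ 146 kN

Cap-side area A_cap = π/4 × (14.0 cm)² = 153.9 cm^2
Rod-side annular area A_ann = π/4 × (14.0² − 5.00²) = 134.3 cm^2
Net thrust = P_cap·A_cap − P_rod·A_ann = 183.2 kN − 37.07 kN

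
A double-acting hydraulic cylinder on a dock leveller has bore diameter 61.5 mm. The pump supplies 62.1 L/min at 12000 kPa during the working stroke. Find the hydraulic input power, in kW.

W ≈ 12.4 kW

Hydraulic power = P × Q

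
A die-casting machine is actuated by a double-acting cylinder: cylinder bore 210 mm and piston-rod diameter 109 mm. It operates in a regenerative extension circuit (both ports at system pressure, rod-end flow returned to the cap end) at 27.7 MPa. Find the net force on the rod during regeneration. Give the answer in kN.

With equal pressure on both faces, forces on the annular region cancel; the net push is pressure × rod cross-section.
Rod cross-section A_rod = π/4 × (109 mm)² = 9331 mm^2
F = P × A_rod

F ≈ 258 kN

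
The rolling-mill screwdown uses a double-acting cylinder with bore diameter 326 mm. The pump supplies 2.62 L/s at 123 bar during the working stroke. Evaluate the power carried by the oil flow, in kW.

Hydraulic power = P × Q

W ≈ 32.2 kW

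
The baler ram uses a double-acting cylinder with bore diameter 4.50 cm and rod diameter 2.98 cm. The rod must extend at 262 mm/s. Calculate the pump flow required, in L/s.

Cap-side area A_cap = π/4 × (4.50 cm)² = 15.90 cm^2
Q = A × v

Q ≈ 0.417 L/s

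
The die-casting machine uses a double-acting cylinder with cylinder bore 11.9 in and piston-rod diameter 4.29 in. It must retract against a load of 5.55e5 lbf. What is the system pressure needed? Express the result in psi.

P ≈ 5740 psi

Rod-side annular area A_ann = π/4 × (11.9² − 4.29²) = 96.77 in^2
Retraction: pressure acts on the annular area.
P = F / A = 5.55e5 lbf / A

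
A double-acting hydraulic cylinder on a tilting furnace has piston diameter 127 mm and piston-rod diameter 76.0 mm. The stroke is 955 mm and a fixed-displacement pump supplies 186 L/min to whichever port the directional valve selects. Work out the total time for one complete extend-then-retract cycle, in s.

Cap-side area A_cap = π/4 × (127 mm)² = 12670 mm^2
Rod-side annular area A_ann = π/4 × (127² − 76.0²) = 8131 mm^2
t_ext = A_cap·L/Q = 3.902 s
t_ret = A_ann·L/Q = 2.505 s
t_cycle = t_ext + t_ret

t ≈ 6.41 s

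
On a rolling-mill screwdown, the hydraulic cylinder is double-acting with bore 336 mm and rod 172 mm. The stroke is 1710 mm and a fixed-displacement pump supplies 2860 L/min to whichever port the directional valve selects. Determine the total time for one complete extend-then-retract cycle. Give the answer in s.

Cap-side area A_cap = π/4 × (336 mm)² = 88670 mm^2
Rod-side annular area A_ann = π/4 × (336² − 172²) = 65430 mm^2
t_ext = A_cap·L/Q = 3.181 s
t_ret = A_ann·L/Q = 2.347 s
t_cycle = t_ext + t_ret

t ≈ 5.53 s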